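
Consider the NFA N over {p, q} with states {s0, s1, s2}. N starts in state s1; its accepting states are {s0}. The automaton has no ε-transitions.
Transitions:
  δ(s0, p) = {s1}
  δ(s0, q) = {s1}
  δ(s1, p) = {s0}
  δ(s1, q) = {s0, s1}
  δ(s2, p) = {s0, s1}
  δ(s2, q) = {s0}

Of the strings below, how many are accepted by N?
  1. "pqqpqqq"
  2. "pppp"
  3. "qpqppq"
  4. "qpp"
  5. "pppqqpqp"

4

"pqqpqqq": accepted
"pppp": rejected
"qpqppq": accepted
"qpp": accepted
"pppqqpqp": accepted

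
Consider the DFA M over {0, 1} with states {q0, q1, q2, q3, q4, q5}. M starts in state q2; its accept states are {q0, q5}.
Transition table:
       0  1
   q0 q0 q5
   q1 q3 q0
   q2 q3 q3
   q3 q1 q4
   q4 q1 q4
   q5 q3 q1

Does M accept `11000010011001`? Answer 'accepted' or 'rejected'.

q2 --1--> q3
q3 --1--> q4
q4 --0--> q1
q1 --0--> q3
q3 --0--> q1
q1 --0--> q3
q3 --1--> q4
q4 --0--> q1
q1 --0--> q3
q3 --1--> q4
q4 --1--> q4
q4 --0--> q1
q1 --0--> q3
q3 --1--> q4
End in state q4, which is not an accepting state.

rejected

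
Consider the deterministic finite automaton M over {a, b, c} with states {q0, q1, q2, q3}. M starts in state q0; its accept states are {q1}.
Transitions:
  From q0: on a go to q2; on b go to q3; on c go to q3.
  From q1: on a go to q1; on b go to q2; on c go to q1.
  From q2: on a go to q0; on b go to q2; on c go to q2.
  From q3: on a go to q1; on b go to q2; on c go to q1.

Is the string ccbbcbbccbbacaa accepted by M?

q0 --c--> q3
q3 --c--> q1
q1 --b--> q2
q2 --b--> q2
q2 --c--> q2
q2 --b--> q2
q2 --b--> q2
q2 --c--> q2
q2 --c--> q2
q2 --b--> q2
q2 --b--> q2
q2 --a--> q0
q0 --c--> q3
q3 --a--> q1
q1 --a--> q1
End in state q1, which is an accepting state.

accepted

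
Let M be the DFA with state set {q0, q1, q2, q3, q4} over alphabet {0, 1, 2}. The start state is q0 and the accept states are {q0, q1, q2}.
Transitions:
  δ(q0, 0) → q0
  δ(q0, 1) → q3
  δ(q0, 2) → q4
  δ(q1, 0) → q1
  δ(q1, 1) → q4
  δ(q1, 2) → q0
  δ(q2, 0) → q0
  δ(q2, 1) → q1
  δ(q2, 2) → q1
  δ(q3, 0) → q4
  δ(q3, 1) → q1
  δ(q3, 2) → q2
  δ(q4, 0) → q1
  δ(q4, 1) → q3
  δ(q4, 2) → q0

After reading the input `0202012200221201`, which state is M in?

q0 --0--> q0
q0 --2--> q4
q4 --0--> q1
q1 --2--> q0
q0 --0--> q0
q0 --1--> q3
q3 --2--> q2
q2 --2--> q1
q1 --0--> q1
q1 --0--> q1
q1 --2--> q0
q0 --2--> q4
q4 --1--> q3
q3 --2--> q2
q2 --0--> q0
q0 --1--> q3

q3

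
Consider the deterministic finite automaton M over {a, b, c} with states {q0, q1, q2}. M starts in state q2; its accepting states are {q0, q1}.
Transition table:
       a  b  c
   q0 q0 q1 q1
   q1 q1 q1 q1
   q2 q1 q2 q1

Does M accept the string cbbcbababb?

accepted

q2 --c--> q1
q1 --b--> q1
q1 --b--> q1
q1 --c--> q1
q1 --b--> q1
q1 --a--> q1
q1 --b--> q1
q1 --a--> q1
q1 --b--> q1
q1 --b--> q1
End in state q1, which is an accepting state.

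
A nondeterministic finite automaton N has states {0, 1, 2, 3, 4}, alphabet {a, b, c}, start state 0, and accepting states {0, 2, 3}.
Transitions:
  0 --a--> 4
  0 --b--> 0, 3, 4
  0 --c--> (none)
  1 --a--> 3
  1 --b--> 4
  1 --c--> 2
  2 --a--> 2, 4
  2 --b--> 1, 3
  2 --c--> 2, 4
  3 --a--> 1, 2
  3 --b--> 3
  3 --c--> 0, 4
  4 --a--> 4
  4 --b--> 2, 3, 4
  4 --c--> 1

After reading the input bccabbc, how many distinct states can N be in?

4

Start: {0}
read b: {0, 3, 4}
read c: {0, 1, 4}
read c: {1, 2}
read a: {2, 3, 4}
read b: {1, 2, 3, 4}
read b: {1, 2, 3, 4}
read c: {0, 1, 2, 4}
Final reachable set {0, 1, 2, 4} has 4 states.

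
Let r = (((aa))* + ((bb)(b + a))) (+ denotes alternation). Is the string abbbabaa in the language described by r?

no

Neither ((aa))* nor ((bb)(b+a)) matches abbbabaa.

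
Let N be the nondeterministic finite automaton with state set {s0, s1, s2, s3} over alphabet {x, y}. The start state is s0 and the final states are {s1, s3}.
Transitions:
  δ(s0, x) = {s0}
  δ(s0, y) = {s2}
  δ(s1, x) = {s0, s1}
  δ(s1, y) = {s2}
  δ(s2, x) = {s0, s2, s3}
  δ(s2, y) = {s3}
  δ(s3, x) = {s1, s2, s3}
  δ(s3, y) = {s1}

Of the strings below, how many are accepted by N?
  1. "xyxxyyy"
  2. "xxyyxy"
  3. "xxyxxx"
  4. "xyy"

"xyxxyyy": accepted
"xxyyxy": accepted
"xxyxxx": accepted
"xyy": accepted

4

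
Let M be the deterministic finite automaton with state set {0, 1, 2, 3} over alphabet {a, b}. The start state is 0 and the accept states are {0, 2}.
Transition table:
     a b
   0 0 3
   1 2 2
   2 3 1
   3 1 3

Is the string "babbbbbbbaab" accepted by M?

accepted

0 --b--> 3
3 --a--> 1
1 --b--> 2
2 --b--> 1
1 --b--> 2
2 --b--> 1
1 --b--> 2
2 --b--> 1
1 --b--> 2
2 --a--> 3
3 --a--> 1
1 --b--> 2
End in state 2, which is an accepting state.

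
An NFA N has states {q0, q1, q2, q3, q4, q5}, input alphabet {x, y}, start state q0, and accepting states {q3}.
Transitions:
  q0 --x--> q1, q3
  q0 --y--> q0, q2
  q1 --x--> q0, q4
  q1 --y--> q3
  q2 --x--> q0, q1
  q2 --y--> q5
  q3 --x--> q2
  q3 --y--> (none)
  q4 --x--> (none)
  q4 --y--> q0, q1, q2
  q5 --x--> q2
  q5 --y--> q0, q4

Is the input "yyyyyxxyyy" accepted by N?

rejected

Start: {q0}
read y: {q0, q2}
read y: {q0, q2, q5}
read y: {q0, q2, q4, q5}
read y: {q0, q1, q2, q4, q5}
read y: {q0, q1, q2, q3, q4, q5}
read x: {q0, q1, q2, q3, q4}
read x: {q0, q1, q2, q3, q4}
read y: {q0, q1, q2, q3, q5}
read y: {q0, q2, q3, q4, q5}
read y: {q0, q1, q2, q4, q5}
Reachable ∩ accepting = {} — empty.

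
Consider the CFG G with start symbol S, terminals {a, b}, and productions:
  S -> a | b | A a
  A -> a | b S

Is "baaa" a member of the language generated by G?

yes

S ⇒ Aa ⇒ bSa ⇒ bAaa ⇒ baaa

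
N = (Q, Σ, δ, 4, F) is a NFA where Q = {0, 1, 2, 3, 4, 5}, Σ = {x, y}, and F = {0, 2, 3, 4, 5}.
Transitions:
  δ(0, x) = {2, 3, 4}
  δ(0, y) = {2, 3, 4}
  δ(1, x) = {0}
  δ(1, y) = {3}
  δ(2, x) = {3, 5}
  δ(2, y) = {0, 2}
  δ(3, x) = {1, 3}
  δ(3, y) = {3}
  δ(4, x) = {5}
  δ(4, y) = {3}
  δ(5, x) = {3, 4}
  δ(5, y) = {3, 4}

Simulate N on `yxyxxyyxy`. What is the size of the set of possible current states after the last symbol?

4

Start: {4}
read y: {3}
read x: {1, 3}
read y: {3}
read x: {1, 3}
read x: {0, 1, 3}
read y: {2, 3, 4}
read y: {0, 2, 3}
read x: {1, 2, 3, 4, 5}
read y: {0, 2, 3, 4}
Final reachable set {0, 2, 3, 4} has 4 states.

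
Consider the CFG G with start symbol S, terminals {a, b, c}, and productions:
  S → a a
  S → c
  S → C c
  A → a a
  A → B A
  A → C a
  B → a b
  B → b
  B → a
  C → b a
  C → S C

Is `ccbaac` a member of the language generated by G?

no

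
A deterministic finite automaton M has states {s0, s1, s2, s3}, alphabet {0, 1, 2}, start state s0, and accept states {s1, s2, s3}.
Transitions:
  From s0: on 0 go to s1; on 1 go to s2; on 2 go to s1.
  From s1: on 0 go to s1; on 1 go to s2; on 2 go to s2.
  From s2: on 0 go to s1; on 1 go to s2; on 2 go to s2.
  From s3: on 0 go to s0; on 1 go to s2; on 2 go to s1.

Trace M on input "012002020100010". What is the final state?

s1

s0 --0--> s1
s1 --1--> s2
s2 --2--> s2
s2 --0--> s1
s1 --0--> s1
s1 --2--> s2
s2 --0--> s1
s1 --2--> s2
s2 --0--> s1
s1 --1--> s2
s2 --0--> s1
s1 --0--> s1
s1 --0--> s1
s1 --1--> s2
s2 --0--> s1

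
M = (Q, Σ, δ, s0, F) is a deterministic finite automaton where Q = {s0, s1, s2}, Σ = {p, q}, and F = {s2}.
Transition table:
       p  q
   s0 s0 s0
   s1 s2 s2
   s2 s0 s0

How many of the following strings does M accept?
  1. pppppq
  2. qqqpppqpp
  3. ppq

0

pppppq: rejected
qqqpppqpp: rejected
ppq: rejected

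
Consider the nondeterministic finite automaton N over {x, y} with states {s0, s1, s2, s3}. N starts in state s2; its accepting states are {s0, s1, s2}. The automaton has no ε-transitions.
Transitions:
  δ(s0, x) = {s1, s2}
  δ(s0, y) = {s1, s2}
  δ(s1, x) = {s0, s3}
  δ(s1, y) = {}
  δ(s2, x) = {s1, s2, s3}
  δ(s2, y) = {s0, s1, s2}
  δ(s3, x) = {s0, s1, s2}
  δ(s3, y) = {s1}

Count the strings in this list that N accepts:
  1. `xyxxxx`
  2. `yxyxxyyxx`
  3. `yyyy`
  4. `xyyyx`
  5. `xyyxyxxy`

5

`xyxxxx`: accepted
`yxyxxyyxx`: accepted
`yyyy`: accepted
`xyyyx`: accepted
`xyyxyxxy`: accepted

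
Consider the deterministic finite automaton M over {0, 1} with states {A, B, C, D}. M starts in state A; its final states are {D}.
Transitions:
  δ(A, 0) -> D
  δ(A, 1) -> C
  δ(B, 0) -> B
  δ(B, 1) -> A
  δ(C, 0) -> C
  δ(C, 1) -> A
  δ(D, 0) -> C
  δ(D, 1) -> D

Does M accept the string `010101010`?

accepted

A --0--> D
D --1--> D
D --0--> C
C --1--> A
A --0--> D
D --1--> D
D --0--> C
C --1--> A
A --0--> D
End in state D, which is an accepting state.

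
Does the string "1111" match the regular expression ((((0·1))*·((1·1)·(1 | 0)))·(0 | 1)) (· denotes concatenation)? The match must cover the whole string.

Split as 111·1: (((0·1))*·((1·1)·(1|0))) matches 111 and (0|1) matches 1.

yes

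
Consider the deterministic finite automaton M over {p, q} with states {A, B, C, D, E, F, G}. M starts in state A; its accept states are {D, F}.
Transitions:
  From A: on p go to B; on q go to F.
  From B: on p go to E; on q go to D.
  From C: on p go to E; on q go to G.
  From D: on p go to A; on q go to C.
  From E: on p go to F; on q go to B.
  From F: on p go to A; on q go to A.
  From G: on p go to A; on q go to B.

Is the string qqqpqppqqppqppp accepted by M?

A --q--> F
F --q--> A
A --q--> F
F --p--> A
A --q--> F
F --p--> A
A --p--> B
B --q--> D
D --q--> C
C --p--> E
E --p--> F
F --q--> A
A --p--> B
B --p--> E
E --p--> F
End in state F, which is an accepting state.

accepted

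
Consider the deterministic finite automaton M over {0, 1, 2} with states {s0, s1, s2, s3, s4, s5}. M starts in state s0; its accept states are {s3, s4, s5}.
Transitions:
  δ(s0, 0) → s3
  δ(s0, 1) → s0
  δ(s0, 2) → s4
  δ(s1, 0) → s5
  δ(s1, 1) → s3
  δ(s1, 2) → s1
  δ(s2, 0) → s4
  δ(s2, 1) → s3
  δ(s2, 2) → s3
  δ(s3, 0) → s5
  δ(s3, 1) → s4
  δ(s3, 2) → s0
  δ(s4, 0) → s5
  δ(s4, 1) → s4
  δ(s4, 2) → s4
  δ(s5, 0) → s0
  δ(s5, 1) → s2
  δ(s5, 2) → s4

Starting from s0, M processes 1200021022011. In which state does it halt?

s0 --1--> s0
s0 --2--> s4
s4 --0--> s5
s5 --0--> s0
s0 --0--> s3
s3 --2--> s0
s0 --1--> s0
s0 --0--> s3
s3 --2--> s0
s0 --2--> s4
s4 --0--> s5
s5 --1--> s2
s2 --1--> s3

s3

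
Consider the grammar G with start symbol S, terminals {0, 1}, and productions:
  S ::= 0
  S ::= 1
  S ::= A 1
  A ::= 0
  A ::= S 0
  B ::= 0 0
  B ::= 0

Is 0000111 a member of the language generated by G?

no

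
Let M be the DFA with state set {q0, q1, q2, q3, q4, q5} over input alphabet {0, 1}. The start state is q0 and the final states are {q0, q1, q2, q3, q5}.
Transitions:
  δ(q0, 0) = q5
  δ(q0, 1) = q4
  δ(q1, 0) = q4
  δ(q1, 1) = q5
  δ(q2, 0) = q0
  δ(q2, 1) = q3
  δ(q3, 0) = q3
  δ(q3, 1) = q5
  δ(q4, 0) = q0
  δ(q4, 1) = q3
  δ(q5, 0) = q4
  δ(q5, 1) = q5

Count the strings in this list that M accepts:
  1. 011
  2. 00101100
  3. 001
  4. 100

4

011: accepted
00101100: accepted
001: accepted
100: accepted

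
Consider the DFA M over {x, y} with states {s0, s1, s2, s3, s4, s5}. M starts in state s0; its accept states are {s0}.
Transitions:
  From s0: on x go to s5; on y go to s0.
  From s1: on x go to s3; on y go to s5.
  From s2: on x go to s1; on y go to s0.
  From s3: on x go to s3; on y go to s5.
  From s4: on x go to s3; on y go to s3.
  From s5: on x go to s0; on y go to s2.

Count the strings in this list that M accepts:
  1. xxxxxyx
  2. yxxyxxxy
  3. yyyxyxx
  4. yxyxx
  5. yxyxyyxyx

1

xxxxxyx: rejected
yxxyxxxy: rejected
yyyxyxx: rejected
yxyxx: rejected
yxyxyyxyx: accepted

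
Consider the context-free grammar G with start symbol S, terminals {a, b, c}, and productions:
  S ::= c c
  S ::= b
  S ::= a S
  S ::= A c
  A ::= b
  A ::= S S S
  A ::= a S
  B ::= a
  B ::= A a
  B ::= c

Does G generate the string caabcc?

no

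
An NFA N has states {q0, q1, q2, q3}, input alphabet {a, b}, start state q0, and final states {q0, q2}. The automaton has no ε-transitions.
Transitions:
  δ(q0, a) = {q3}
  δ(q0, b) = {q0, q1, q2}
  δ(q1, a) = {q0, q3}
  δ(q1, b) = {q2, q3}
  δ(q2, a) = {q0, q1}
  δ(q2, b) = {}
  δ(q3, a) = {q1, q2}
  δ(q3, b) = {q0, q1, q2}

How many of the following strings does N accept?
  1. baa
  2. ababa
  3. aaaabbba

3

baa: accepted
ababa: accepted
aaaabbba: accepted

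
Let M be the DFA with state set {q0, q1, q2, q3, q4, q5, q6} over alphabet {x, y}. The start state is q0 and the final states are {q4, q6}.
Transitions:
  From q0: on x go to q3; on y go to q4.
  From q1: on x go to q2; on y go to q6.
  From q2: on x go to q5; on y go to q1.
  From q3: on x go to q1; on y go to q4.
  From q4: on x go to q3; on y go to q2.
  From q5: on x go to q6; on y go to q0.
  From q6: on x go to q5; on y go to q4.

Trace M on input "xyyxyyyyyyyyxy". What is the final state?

q0 --x--> q3
q3 --y--> q4
q4 --y--> q2
q2 --x--> q5
q5 --y--> q0
q0 --y--> q4
q4 --y--> q2
q2 --y--> q1
q1 --y--> q6
q6 --y--> q4
q4 --y--> q2
q2 --y--> q1
q1 --x--> q2
q2 --y--> q1

q1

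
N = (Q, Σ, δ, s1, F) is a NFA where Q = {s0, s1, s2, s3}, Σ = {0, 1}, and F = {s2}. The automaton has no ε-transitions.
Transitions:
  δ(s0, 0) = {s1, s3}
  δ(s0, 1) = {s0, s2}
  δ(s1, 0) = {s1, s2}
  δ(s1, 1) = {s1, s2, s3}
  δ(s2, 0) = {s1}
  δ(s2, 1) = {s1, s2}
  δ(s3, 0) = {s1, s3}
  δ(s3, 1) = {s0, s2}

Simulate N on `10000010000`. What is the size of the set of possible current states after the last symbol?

Start: {s1}
read 1: {s1, s2, s3}
read 0: {s1, s2, s3}
read 0: {s1, s2, s3}
read 0: {s1, s2, s3}
read 0: {s1, s2, s3}
read 0: {s1, s2, s3}
read 1: {s0, s1, s2, s3}
read 0: {s1, s2, s3}
read 0: {s1, s2, s3}
read 0: {s1, s2, s3}
read 0: {s1, s2, s3}
Final reachable set {s1, s2, s3} has 3 states.

3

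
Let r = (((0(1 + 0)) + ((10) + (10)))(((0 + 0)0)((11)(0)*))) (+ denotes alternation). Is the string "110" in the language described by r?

No split of 110 into u·v has ((0(1+0))+((10)+(10))) matching u and (((0+0)0)((11)(0)*)) matching v.

no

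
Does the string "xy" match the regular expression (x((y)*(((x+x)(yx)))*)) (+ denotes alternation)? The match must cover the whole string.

Split as x·y: x matches x and ((y)*(((x+x)(yx)))*) matches y.

yes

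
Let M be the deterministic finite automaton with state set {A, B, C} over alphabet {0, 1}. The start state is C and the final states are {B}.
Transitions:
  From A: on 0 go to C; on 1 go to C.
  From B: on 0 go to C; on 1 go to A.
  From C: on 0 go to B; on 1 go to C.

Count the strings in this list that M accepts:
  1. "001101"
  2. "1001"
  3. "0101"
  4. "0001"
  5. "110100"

"001101": rejected
"1001": rejected
"0101": rejected
"0001": rejected
"110100": accepted

1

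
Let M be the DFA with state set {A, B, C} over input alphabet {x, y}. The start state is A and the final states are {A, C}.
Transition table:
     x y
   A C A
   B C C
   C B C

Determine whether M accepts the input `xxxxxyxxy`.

accepted

A --x--> C
C --x--> B
B --x--> C
C --x--> B
B --x--> C
C --y--> C
C --x--> B
B --x--> C
C --y--> C
End in state C, which is an accepting state.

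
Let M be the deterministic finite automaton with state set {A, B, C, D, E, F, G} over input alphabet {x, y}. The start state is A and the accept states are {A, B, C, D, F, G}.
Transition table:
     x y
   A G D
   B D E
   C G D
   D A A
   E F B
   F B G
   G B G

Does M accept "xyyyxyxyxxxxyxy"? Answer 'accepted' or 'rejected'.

rejected

A --x--> G
G --y--> G
G --y--> G
G --y--> G
G --x--> B
B --y--> E
E --x--> F
F --y--> G
G --x--> B
B --x--> D
D --x--> A
A --x--> G
G --y--> G
G --x--> B
B --y--> E
End in state E, which is not an accepting state.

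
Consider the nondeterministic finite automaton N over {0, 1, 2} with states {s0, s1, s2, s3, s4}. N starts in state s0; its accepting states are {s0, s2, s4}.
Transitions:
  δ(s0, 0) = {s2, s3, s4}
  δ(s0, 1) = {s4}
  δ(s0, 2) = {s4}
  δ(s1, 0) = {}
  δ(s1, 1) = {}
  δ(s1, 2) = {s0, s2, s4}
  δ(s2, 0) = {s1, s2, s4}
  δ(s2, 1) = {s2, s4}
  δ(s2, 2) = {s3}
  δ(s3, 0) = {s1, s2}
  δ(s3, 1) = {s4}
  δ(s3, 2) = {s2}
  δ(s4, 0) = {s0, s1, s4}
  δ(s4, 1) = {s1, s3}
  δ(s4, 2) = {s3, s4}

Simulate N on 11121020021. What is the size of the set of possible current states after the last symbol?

Start: {s0}
read 1: {s4}
read 1: {s1, s3}
read 1: {s4}
read 2: {s3, s4}
read 1: {s1, s3, s4}
read 0: {s0, s1, s2, s4}
read 2: {s0, s2, s3, s4}
read 0: {s0, s1, s2, s3, s4}
read 0: {s0, s1, s2, s3, s4}
read 2: {s0, s2, s3, s4}
read 1: {s1, s2, s3, s4}
Final reachable set {s1, s2, s3, s4} has 4 states.

4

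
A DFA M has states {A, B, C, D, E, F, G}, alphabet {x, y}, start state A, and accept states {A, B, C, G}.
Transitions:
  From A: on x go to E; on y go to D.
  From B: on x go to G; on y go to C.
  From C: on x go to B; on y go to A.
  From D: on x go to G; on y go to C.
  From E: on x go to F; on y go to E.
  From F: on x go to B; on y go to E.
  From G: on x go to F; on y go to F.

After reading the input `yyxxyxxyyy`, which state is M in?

E

A --y--> D
D --y--> C
C --x--> B
B --x--> G
G --y--> F
F --x--> B
B --x--> G
G --y--> F
F --y--> E
E --y--> E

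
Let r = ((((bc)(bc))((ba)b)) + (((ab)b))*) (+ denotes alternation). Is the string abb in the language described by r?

The right alternative (((ab)b))* matches abb.

yes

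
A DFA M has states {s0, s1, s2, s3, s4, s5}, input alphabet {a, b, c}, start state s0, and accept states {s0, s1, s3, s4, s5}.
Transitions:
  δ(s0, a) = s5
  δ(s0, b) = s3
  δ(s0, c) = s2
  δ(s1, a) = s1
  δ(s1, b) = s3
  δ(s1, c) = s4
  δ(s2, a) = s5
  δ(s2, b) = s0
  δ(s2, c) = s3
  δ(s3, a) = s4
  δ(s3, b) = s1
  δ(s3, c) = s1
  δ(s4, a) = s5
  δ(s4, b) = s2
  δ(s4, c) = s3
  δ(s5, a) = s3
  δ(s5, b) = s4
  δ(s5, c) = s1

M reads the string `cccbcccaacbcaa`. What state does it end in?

s1

s0 --c--> s2
s2 --c--> s3
s3 --c--> s1
s1 --b--> s3
s3 --c--> s1
s1 --c--> s4
s4 --c--> s3
s3 --a--> s4
s4 --a--> s5
s5 --c--> s1
s1 --b--> s3
s3 --c--> s1
s1 --a--> s1
s1 --a--> s1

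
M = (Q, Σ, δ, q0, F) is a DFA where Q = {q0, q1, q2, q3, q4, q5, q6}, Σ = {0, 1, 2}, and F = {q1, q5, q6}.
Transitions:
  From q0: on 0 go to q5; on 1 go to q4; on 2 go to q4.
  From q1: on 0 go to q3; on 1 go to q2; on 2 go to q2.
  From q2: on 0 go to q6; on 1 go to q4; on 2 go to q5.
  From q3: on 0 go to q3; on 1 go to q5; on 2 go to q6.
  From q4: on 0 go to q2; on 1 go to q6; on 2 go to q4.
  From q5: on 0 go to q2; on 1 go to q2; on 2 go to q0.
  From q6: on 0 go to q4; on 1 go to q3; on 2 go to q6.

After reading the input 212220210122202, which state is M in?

q4

q0 --2--> q4
q4 --1--> q6
q6 --2--> q6
q6 --2--> q6
q6 --2--> q6
q6 --0--> q4
q4 --2--> q4
q4 --1--> q6
q6 --0--> q4
q4 --1--> q6
q6 --2--> q6
q6 --2--> q6
q6 --2--> q6
q6 --0--> q4
q4 --2--> q4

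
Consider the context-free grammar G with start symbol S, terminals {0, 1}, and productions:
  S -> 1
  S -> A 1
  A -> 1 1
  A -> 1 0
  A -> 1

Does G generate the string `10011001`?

no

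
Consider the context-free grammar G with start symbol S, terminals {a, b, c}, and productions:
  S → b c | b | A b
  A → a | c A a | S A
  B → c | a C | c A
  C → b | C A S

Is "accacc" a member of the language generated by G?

no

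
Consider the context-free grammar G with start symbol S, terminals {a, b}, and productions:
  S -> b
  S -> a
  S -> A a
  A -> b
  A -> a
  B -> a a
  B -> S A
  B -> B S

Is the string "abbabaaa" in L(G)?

no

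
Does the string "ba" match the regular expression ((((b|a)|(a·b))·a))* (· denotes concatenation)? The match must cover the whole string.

Split into 1 piece ba; each matches (((b|a)|(a·b))·a).

yes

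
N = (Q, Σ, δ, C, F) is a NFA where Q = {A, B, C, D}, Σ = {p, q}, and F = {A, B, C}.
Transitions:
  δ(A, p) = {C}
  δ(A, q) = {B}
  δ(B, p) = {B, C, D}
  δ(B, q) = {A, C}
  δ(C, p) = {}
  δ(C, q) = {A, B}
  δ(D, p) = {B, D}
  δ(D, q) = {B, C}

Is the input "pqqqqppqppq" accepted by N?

Start: {C}
read p: {}
The reachable set is empty and stays empty for the remaining 10 symbols.
Reachable ∩ accepting = {} — empty.

rejected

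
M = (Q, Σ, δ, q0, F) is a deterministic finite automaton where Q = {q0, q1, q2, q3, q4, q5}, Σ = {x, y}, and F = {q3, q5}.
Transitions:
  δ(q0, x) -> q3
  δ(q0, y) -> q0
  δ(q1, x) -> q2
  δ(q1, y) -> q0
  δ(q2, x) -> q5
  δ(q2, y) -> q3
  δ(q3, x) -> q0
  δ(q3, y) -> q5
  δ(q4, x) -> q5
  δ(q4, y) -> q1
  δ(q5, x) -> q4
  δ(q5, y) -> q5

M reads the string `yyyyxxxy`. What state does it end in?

q0 --y--> q0
q0 --y--> q0
q0 --y--> q0
q0 --y--> q0
q0 --x--> q3
q3 --x--> q0
q0 --x--> q3
q3 --y--> q5

q5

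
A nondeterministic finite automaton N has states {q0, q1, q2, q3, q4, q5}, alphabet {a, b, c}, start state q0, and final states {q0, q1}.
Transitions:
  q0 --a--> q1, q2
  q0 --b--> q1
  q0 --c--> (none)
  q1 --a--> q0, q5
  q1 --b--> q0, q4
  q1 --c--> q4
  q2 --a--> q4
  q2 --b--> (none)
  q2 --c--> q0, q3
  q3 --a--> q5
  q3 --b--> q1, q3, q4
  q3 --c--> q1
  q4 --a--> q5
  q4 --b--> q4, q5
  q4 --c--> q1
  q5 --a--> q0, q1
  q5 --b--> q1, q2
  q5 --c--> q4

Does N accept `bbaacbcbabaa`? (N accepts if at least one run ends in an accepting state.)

accepted

Start: {q0}
read b: {q1}
read b: {q0, q4}
read a: {q1, q2, q5}
read a: {q0, q1, q4, q5}
read c: {q1, q4}
read b: {q0, q4, q5}
read c: {q1, q4}
read b: {q0, q4, q5}
read a: {q0, q1, q2, q5}
read b: {q0, q1, q2, q4}
read a: {q0, q1, q2, q4, q5}
read a: {q0, q1, q2, q4, q5}
Reachable ∩ accepting = {q0, q1} — nonempty.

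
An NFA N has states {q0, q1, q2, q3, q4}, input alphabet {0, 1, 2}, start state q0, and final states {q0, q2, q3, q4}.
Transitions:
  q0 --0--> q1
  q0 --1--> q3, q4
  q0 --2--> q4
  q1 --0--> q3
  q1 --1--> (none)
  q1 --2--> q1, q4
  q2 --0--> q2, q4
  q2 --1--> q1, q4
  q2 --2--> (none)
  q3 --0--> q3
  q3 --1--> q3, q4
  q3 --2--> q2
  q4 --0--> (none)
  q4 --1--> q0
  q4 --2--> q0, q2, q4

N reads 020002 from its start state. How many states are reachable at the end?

Start: {q0}
read 0: {q1}
read 2: {q1, q4}
read 0: {q3}
read 0: {q3}
read 0: {q3}
read 2: {q2}
Final reachable set {q2} has 1 state.

1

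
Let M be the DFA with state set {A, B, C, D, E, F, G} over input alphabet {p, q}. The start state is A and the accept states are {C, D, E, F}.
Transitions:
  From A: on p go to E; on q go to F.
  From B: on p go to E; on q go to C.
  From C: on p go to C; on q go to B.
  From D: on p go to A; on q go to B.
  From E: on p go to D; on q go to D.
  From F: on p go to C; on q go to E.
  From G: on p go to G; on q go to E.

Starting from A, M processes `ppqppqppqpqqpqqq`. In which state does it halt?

C

A --p--> E
E --p--> D
D --q--> B
B --p--> E
E --p--> D
D --q--> B
B --p--> E
E --p--> D
D --q--> B
B --p--> E
E --q--> D
D --q--> B
B --p--> E
E --q--> D
D --q--> B
B --q--> C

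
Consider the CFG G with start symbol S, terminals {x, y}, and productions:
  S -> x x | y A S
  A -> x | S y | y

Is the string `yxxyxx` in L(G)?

yes

S ⇒ yAS ⇒ ySyS ⇒ yxxyS ⇒ yxxyxx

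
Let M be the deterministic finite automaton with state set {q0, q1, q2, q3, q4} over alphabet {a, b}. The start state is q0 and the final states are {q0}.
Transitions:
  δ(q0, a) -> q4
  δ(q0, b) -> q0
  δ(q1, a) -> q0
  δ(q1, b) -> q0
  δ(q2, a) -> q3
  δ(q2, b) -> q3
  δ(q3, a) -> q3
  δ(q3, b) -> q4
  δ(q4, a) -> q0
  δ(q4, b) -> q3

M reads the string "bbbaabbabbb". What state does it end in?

q3

q0 --b--> q0
q0 --b--> q0
q0 --b--> q0
q0 --a--> q4
q4 --a--> q0
q0 --b--> q0
q0 --b--> q0
q0 --a--> q4
q4 --b--> q3
q3 --b--> q4
q4 --b--> q3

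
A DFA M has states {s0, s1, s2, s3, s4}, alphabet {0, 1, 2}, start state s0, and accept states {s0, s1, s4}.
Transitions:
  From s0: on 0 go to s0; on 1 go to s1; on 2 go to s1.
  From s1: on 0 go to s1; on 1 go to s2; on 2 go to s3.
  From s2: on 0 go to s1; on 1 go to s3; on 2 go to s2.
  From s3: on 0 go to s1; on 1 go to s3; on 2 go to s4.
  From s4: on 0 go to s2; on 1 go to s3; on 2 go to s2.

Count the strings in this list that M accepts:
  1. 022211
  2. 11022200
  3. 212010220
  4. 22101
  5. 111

022211: rejected
11022200: accepted
212010220: rejected
22101: rejected
111: rejected

1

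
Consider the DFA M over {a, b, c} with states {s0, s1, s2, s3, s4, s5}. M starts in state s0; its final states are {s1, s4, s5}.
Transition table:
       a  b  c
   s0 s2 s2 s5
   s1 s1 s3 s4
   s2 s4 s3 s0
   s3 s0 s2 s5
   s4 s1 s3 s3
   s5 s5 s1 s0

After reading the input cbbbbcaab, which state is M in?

s1

s0 --c--> s5
s5 --b--> s1
s1 --b--> s3
s3 --b--> s2
s2 --b--> s3
s3 --c--> s5
s5 --a--> s5
s5 --a--> s5
s5 --b--> s1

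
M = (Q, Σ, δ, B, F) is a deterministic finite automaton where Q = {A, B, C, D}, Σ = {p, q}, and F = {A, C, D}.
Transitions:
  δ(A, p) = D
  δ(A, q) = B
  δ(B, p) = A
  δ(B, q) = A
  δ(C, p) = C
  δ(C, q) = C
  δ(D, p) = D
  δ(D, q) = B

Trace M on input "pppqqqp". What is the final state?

A

B --p--> A
A --p--> D
D --p--> D
D --q--> B
B --q--> A
A --q--> B
B --p--> A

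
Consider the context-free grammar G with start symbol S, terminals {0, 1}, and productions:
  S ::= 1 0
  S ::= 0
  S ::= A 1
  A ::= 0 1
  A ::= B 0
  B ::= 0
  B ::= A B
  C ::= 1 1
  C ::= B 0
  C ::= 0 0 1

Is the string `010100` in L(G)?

no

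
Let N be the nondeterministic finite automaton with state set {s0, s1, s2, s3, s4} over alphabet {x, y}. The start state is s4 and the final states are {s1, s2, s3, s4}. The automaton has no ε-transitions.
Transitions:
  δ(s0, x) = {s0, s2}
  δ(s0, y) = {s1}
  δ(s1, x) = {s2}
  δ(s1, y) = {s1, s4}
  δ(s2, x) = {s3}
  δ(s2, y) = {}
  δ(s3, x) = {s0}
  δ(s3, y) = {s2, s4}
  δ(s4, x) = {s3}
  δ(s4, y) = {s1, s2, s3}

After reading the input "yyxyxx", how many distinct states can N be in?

Start: {s4}
read y: {s1, s2, s3}
read y: {s1, s2, s4}
read x: {s2, s3}
read y: {s2, s4}
read x: {s3}
read x: {s0}
Final reachable set {s0} has 1 state.

1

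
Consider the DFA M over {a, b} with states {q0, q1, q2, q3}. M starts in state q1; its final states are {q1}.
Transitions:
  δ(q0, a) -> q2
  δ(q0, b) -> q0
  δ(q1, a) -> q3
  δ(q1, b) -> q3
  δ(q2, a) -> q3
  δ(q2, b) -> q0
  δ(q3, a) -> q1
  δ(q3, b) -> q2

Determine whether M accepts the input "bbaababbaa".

q1 --b--> q3
q3 --b--> q2
q2 --a--> q3
q3 --a--> q1
q1 --b--> q3
q3 --a--> q1
q1 --b--> q3
q3 --b--> q2
q2 --a--> q3
q3 --a--> q1
End in state q1, which is an accepting state.

accepted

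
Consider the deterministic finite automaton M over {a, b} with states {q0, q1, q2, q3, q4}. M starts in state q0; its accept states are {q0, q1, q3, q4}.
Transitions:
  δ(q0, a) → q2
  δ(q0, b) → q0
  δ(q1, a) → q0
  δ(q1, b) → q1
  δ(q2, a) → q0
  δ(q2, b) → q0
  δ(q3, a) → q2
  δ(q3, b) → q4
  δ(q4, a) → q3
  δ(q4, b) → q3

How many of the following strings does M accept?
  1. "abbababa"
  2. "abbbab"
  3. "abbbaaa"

"abbababa": rejected
"abbbab": accepted
"abbbaaa": rejected

1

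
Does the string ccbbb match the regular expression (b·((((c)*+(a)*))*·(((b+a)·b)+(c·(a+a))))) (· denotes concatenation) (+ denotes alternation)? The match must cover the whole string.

no

No split of ccbbb into u·v has b matching u and ((((c)*+(a)*))*·(((b+a)·b)+(c·(a+a)))) matching v.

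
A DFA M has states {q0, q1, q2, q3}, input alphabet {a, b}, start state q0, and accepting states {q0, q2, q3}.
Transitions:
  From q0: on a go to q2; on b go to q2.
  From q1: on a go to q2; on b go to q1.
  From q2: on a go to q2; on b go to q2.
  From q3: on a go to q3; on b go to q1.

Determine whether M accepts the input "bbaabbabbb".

q0 --b--> q2
q2 --b--> q2
q2 --a--> q2
q2 --a--> q2
q2 --b--> q2
q2 --b--> q2
q2 --a--> q2
q2 --b--> q2
q2 --b--> q2
q2 --b--> q2
End in state q2, which is an accepting state.

accepted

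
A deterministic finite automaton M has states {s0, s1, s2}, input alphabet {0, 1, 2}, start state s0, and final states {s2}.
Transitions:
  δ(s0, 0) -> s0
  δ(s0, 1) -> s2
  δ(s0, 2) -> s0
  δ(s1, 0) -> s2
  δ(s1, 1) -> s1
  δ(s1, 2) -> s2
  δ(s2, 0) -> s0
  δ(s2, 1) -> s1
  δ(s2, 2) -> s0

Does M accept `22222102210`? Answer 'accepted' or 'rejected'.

rejected

s0 --2--> s0
s0 --2--> s0
s0 --2--> s0
s0 --2--> s0
s0 --2--> s0
s0 --1--> s2
s2 --0--> s0
s0 --2--> s0
s0 --2--> s0
s0 --1--> s2
s2 --0--> s0
End in state s0, which is not an accepting state.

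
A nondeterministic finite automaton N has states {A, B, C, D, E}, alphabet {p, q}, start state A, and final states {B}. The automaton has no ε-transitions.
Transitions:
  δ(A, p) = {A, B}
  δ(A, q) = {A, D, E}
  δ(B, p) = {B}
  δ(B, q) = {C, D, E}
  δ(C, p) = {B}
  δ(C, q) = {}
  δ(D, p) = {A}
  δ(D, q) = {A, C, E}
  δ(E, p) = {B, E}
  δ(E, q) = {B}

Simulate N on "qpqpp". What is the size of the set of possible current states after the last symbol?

3

Start: {A}
read q: {A, D, E}
read p: {A, B, E}
read q: {A, B, C, D, E}
read p: {A, B, E}
read p: {A, B, E}
Final reachable set {A, B, E} has 3 states.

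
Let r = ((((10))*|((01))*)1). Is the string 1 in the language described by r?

yes

Split as ε·1: (((10))*|((01))*) matches ε and 1 matches 1.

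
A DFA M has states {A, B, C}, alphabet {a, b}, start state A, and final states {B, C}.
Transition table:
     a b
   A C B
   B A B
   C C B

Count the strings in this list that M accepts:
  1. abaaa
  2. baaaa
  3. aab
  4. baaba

abaaa: accepted
baaaa: accepted
aab: accepted
baaba: rejected

3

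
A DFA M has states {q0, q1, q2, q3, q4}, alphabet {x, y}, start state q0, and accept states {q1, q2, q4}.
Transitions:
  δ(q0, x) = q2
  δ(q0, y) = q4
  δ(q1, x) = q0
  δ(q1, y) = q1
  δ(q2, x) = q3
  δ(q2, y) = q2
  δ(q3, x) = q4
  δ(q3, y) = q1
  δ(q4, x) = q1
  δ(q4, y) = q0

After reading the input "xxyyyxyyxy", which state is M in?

q2

q0 --x--> q2
q2 --x--> q3
q3 --y--> q1
q1 --y--> q1
q1 --y--> q1
q1 --x--> q0
q0 --y--> q4
q4 --y--> q0
q0 --x--> q2
q2 --y--> q2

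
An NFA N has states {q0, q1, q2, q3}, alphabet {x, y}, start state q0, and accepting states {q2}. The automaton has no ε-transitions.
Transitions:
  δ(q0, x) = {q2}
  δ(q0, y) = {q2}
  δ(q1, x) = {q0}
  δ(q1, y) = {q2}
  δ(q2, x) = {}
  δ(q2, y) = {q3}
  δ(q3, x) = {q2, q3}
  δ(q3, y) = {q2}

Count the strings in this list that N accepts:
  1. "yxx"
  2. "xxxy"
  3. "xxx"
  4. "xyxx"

"yxx": rejected
"xxxy": rejected
"xxx": rejected
"xyxx": accepted

1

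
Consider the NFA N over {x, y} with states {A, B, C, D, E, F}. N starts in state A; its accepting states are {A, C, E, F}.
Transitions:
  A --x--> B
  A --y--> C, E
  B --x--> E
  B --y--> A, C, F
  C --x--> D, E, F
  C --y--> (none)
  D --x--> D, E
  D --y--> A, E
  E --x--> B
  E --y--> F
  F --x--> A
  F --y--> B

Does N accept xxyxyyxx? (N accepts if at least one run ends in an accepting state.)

rejected

Start: {A}
read x: {B}
read x: {E}
read y: {F}
read x: {A}
read y: {C, E}
read y: {F}
read x: {A}
read x: {B}
Reachable ∩ accepting = {} — empty.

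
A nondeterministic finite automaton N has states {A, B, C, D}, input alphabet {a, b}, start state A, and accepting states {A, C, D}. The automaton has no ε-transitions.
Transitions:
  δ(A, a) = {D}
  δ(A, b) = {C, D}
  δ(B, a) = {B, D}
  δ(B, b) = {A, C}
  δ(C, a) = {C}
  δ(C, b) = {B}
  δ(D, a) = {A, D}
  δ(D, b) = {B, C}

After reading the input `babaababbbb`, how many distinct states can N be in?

Start: {A}
read b: {C, D}
read a: {A, C, D}
read b: {B, C, D}
read a: {A, B, C, D}
read a: {A, B, C, D}
read b: {A, B, C, D}
read a: {A, B, C, D}
read b: {A, B, C, D}
read b: {A, B, C, D}
read b: {A, B, C, D}
read b: {A, B, C, D}
Final reachable set {A, B, C, D} has 4 states.

4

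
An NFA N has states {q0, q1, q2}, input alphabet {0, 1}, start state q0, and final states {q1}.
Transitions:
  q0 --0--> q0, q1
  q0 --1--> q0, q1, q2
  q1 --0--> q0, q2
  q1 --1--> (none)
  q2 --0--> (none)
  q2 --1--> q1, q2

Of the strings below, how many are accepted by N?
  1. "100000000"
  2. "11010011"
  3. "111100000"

3

"100000000": accepted
"11010011": accepted
"111100000": accepted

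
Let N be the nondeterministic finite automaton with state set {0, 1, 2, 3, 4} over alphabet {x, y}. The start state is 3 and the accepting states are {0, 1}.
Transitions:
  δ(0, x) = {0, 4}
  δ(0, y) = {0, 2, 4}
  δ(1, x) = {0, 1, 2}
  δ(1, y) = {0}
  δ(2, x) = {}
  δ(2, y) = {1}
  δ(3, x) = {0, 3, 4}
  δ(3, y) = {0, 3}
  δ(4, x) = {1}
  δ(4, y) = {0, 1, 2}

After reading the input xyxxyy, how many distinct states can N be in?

Start: {3}
read x: {0, 3, 4}
read y: {0, 1, 2, 3, 4}
read x: {0, 1, 2, 3, 4}
read x: {0, 1, 2, 3, 4}
read y: {0, 1, 2, 3, 4}
read y: {0, 1, 2, 3, 4}
Final reachable set {0, 1, 2, 3, 4} has 5 states.

5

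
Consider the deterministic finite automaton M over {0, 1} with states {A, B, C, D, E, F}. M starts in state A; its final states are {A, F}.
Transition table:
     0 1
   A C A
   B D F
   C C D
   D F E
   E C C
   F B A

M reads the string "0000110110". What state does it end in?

A --0--> C
C --0--> C
C --0--> C
C --0--> C
C --1--> D
D --1--> E
E --0--> C
C --1--> D
D --1--> E
E --0--> C

C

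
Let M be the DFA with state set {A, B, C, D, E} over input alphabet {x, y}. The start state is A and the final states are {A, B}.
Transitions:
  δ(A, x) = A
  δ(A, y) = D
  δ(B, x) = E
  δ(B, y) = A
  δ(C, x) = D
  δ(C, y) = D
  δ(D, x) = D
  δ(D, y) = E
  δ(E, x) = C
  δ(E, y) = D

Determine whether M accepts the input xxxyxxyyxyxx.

rejected

A --x--> A
A --x--> A
A --x--> A
A --y--> D
D --x--> D
D --x--> D
D --y--> E
E --y--> D
D --x--> D
D --y--> E
E --x--> C
C --x--> D
End in state D, which is not an accepting state.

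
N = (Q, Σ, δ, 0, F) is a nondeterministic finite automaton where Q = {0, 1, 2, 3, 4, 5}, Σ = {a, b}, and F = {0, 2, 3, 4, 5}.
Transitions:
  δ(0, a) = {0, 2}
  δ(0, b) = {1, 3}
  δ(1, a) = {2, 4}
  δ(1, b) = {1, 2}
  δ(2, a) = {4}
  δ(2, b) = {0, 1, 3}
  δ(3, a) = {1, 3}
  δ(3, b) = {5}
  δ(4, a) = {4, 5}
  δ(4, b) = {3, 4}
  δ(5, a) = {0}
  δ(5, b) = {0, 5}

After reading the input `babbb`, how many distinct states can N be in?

6

Start: {0}
read b: {1, 3}
read a: {1, 2, 3, 4}
read b: {0, 1, 2, 3, 4, 5}
read b: {0, 1, 2, 3, 4, 5}
read b: {0, 1, 2, 3, 4, 5}
Final reachable set {0, 1, 2, 3, 4, 5} has 6 states.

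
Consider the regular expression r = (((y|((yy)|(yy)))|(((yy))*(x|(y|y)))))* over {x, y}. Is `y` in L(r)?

Split into 1 piece y; each matches ((y|((yy)|(yy)))|(((yy))*(x|(y|y)))).

yes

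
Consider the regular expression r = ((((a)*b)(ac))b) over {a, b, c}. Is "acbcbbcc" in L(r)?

No split of acbcbbcc into u·v has (((a)*b)(ac)) matching u and b matching v.

no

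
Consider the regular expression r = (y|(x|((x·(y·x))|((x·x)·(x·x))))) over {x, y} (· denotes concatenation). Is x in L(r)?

yes

The right alternative (x|((x·(y·x))|((x·x)·(x·x)))) matches x.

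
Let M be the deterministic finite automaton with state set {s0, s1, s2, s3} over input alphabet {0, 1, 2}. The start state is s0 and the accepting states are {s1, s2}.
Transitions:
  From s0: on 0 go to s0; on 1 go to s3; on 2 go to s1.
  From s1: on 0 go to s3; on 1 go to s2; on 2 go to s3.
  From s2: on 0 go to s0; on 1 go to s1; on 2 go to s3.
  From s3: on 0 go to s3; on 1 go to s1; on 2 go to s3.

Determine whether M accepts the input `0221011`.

s0 --0--> s0
s0 --2--> s1
s1 --2--> s3
s3 --1--> s1
s1 --0--> s3
s3 --1--> s1
s1 --1--> s2
End in state s2, which is an accepting state.

accepted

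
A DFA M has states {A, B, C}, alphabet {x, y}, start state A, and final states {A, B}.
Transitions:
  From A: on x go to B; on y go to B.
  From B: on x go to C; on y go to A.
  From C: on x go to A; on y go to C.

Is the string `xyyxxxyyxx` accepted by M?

A --x--> B
B --y--> A
A --y--> B
B --x--> C
C --x--> A
A --x--> B
B --y--> A
A --y--> B
B --x--> C
C --x--> A
End in state A, which is an accepting state.

accepted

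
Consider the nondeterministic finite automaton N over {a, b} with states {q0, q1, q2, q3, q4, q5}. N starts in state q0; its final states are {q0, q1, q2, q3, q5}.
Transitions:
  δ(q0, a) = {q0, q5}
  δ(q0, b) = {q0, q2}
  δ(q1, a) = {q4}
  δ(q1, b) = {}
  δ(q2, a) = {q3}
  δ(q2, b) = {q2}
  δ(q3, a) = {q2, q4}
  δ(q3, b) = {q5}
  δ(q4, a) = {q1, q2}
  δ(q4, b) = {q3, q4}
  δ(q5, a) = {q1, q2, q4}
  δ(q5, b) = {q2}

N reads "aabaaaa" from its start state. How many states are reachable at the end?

6

Start: {q0}
read a: {q0, q5}
read a: {q0, q1, q2, q4, q5}
read b: {q0, q2, q3, q4}
read a: {q0, q1, q2, q3, q4, q5}
read a: {q0, q1, q2, q3, q4, q5}
read a: {q0, q1, q2, q3, q4, q5}
read a: {q0, q1, q2, q3, q4, q5}
Final reachable set {q0, q1, q2, q3, q4, q5} has 6 states.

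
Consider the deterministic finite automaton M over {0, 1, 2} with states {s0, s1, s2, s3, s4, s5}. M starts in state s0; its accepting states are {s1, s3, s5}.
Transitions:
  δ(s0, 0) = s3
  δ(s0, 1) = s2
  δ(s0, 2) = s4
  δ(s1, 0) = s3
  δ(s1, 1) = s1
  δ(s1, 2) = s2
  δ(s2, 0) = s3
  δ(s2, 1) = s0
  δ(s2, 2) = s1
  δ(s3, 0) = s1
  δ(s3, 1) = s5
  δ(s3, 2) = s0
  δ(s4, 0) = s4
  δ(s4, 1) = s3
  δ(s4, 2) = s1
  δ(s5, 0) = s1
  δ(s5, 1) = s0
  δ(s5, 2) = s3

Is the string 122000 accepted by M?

s0 --1--> s2
s2 --2--> s1
s1 --2--> s2
s2 --0--> s3
s3 --0--> s1
s1 --0--> s3
End in state s3, which is an accepting state.

accepted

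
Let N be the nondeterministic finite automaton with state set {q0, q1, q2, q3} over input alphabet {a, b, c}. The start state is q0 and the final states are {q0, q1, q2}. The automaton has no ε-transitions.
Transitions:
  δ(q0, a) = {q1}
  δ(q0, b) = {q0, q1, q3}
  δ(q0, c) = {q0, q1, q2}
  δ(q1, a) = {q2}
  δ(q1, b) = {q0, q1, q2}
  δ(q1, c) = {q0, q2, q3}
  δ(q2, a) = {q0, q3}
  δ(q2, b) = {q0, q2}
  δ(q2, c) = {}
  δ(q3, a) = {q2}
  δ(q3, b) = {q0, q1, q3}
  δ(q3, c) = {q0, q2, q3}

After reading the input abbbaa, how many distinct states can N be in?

Start: {q0}
read a: {q1}
read b: {q0, q1, q2}
read b: {q0, q1, q2, q3}
read b: {q0, q1, q2, q3}
read a: {q0, q1, q2, q3}
read a: {q0, q1, q2, q3}
Final reachable set {q0, q1, q2, q3} has 4 states.

4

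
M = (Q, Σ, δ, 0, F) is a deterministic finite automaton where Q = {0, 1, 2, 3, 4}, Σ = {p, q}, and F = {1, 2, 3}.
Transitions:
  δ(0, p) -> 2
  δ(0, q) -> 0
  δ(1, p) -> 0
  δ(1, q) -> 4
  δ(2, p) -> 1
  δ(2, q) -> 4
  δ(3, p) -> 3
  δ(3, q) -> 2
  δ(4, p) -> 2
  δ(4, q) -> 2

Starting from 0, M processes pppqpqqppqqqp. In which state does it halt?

0 --p--> 2
2 --p--> 1
1 --p--> 0
0 --q--> 0
0 --p--> 2
2 --q--> 4
4 --q--> 2
2 --p--> 1
1 --p--> 0
0 --q--> 0
0 --q--> 0
0 --q--> 0
0 --p--> 2

2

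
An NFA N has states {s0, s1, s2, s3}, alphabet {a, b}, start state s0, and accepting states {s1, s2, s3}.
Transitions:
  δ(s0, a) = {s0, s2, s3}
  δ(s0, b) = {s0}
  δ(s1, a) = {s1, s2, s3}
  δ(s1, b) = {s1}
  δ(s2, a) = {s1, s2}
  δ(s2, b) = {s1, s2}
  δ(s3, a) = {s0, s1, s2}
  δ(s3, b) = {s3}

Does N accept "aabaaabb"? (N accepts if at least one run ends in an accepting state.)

accepted

Start: {s0}
read a: {s0, s2, s3}
read a: {s0, s1, s2, s3}
read b: {s0, s1, s2, s3}
read a: {s0, s1, s2, s3}
read a: {s0, s1, s2, s3}
read a: {s0, s1, s2, s3}
read b: {s0, s1, s2, s3}
read b: {s0, s1, s2, s3}
Reachable ∩ accepting = {s1, s2, s3} — nonempty.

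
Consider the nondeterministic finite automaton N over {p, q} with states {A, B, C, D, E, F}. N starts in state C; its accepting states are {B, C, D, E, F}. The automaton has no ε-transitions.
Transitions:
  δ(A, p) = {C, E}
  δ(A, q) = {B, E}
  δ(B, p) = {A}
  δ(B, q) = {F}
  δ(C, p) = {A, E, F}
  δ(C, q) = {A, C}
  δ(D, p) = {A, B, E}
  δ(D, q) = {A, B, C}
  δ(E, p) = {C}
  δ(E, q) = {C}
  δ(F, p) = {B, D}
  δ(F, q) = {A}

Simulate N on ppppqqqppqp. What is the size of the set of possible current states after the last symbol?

Start: {C}
read p: {A, E, F}
read p: {B, C, D, E}
read p: {A, B, C, E, F}
read p: {A, B, C, D, E, F}
read q: {A, B, C, E, F}
read q: {A, B, C, E, F}
read q: {A, B, C, E, F}
read p: {A, B, C, D, E, F}
read p: {A, B, C, D, E, F}
read q: {A, B, C, E, F}
read p: {A, B, C, D, E, F}
Final reachable set {A, B, C, D, E, F} has 6 states.

6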